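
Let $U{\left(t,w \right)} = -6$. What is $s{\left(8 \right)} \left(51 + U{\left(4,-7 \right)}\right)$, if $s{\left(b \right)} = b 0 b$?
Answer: $0$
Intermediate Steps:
$s{\left(b \right)} = 0$ ($s{\left(b \right)} = 0 b = 0$)
$s{\left(8 \right)} \left(51 + U{\left(4,-7 \right)}\right) = 0 \left(51 - 6\right) = 0 \cdot 45 = 0$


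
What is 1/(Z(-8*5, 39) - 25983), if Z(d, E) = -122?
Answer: -1/26105 ≈ -3.8307e-5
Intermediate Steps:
1/(Z(-8*5, 39) - 25983) = 1/(-122 - 25983) = 1/(-26105) = -1/26105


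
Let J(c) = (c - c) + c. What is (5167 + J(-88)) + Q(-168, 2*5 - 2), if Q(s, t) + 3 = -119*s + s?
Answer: 24900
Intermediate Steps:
Q(s, t) = -3 - 118*s (Q(s, t) = -3 + (-119*s + s) = -3 - 118*s)
J(c) = c (J(c) = 0 + c = c)
(5167 + J(-88)) + Q(-168, 2*5 - 2) = (5167 - 88) + (-3 - 118*(-168)) = 5079 + (-3 + 19824) = 5079 + 19821 = 24900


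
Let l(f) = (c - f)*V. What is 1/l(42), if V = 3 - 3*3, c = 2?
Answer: 1/240 ≈ 0.0041667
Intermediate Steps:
V = -6 (V = 3 - 9 = -6)
l(f) = -12 + 6*f (l(f) = (2 - f)*(-6) = -12 + 6*f)
1/l(42) = 1/(-12 + 6*42) = 1/(-12 + 252) = 1/240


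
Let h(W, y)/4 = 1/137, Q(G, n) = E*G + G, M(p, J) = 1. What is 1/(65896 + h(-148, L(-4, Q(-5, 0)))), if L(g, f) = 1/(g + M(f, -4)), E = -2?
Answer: 137/9027756 ≈ 1.5175e-5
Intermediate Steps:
Q(G, n) = -G (Q(G, n) = -2*G + G = -G)
L(g, f) = 1/(1 + g) (L(g, f) = 1/(g + 1) = 1/(1 + g))
h(W, y) = 4/137
1/(65896 + h(-148, L(-4, Q(-5, 0)))) = 1/(65896 + 4/137) = 1/(9027756/137) = 137/9027756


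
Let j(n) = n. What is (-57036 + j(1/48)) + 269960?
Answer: 10220353/48 ≈ 2.1292e+5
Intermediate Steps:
(-57036 + j(1/48)) + 269960 = (-57036 + 1/48) + 269960 = -2737727/48 + 269960 = 10220353/48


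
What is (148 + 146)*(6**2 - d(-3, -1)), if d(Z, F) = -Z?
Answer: 9702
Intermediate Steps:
(148 + 146)*(6**2 - d(-3, -1)) = (148 + 146)*(6**2 - (-1)*(-3)) = 294*(36 - 1*3) = 294*(36 - 3) = 294*33 = 9702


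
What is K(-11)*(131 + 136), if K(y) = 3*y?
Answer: -8811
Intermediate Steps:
K(-11)*(131 + 136) = (3*(-11))*(131 + 136) = -33*267 = -8811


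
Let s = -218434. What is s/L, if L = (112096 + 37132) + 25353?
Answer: -218434/174581 ≈ -1.2512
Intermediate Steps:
L = 174581 (L = 149228 + 25353 = 174581)
s/L = -218434/174581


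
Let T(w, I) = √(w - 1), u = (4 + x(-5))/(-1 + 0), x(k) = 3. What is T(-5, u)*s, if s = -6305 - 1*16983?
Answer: -23288*I*√6 ≈ -57044.0*I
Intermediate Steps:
s = -23288 (s = -6305 - 16983 = -23288)
u = -7 (u = (4 + 3)/(-1 + 0) = 7/(-1) = 7*(-1) = -7)
T(w, I) = √(-1 + w)
T(-5, u)*s = √(-1 - 5)*(-23288) = √(-6)*(-23288) = (I*√6)*(-23288) = -23288*I*√6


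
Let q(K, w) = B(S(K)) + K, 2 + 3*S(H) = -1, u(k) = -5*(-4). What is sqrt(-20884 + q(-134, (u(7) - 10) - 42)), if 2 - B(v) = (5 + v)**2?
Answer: 2*I*sqrt(5258) ≈ 145.02*I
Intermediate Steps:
u(k) = 20
S(H) = -1 (S(H) = -2/3 + (1/3)*(-1) = -2/3 - 1/3 = -1)
B(v) = 2 - (5 + v)**2
q(K, w) = -14 + K (q(K, w) = (2 - (5 - 1)**2) + K = (2 - 1*4**2) + K = (2 - 1*16) + K = (2 - 16) + K = -14 + K)
sqrt(-20884 + q(-134, (u(7) - 10) - 42)) = sqrt(-20884 + (-14 - 134)) = sqrt(-20884 - 148) = sqrt(-21032) = 2*I*sqrt(5258)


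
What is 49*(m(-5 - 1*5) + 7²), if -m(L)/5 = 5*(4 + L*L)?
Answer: -124999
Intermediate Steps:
m(L) = -100 - 25*L² (m(L) = -25*(4 + L*L) = -25*(4 + L²) = -5*(20 + 5*L²) = -100 - 25*L²)
49*(m(-5 - 1*5) + 7²) = 49*((-100 - 25*(-5 - 1*5)²) + 7²) = 49*((-100 - 25*(-5 - 5)²) + 49) = 49*((-100 - 25*(-10)²) + 49) = 49*((-100 - 25*100) + 49) = 49*((-100 - 2500) + 49) = 49*(-2600 + 49) = 49*(-2551) = -124999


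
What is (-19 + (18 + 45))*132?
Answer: 5808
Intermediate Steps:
(-19 + (18 + 45))*132 = (-19 + 63)*132 = 44*132 = 5808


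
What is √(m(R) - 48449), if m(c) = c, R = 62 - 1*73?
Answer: 2*I*√12115 ≈ 220.14*I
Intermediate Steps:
R = -11 (R = 62 - 73 = -11)
√(m(R) - 48449) = √(-11 - 48449) = √(-48460) = 2*I*√12115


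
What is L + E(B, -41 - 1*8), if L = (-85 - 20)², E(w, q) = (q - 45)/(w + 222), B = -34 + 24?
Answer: 1168603/106 ≈ 11025.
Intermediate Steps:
B = -10
E(w, q) = (-45 + q)/(222 + w)
L = 11025 (L = (-105)² = 11025)
L + E(B, -41 - 1*8) = 11025 + (-45 + (-41 - 1*8))/(222 - 10) = 11025 + (-45 + (-41 - 8))/212 = 11025 + (-45 - 49)/212 = 11025 + (1/212)*(-94) = 11025 - 47/106 = 1168603/106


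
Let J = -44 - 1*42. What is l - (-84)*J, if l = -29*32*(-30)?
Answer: 20616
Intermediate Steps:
J = -86 (J = -44 - 42 = -86)
l = 27840 (l = -928*(-30) = 27840)
l - (-84)*J = 27840 - (-84)*(-86) = 27840 - 1*7224 = 27840 - 7224 = 20616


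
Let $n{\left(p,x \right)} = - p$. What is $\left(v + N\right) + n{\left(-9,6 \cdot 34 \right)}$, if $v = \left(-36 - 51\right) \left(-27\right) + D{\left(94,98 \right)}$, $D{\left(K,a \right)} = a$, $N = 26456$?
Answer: $28912$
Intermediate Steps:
$v = 2447$ ($v = \left(-36 - 51\right) \left(-27\right) + 98 = \left(-87\right) \left(-27\right) + 98 = 2349 + 98 = 2447$)
$\left(v + N\right) + n{\left(-9,6 \cdot 34 \right)} = \left(2447 + 26456\right) - -9 = 28903 + 9 = 28912$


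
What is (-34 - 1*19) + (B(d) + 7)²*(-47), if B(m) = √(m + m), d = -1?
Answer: -2262 - 658*I*√2 ≈ -2262.0 - 930.55*I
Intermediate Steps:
B(m) = √2*√m (B(m) = √(2*m) = √2*√m)
(-34 - 1*19) + (B(d) + 7)²*(-47) = (-34 - 1*19) + (√2*√(-1) + 7)²*(-47) = (-34 - 19) + (√2*I + 7)²*(-47) = -53 + (I*√2 + 7)²*(-47) = -53 + (7 + I*√2)²*(-47) = -53 - 47*(7 + I*√2)²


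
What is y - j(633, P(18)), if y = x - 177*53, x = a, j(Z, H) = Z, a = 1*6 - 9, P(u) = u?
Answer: -10017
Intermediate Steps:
a = -3 (a = 6 - 9 = -3)
x = -3
y = -9384 (y = -3 - 177*53 = -3 - 9381 = -9384)
y - j(633, P(18)) = -9384 - 1*633 = -9384 - 633 = -10017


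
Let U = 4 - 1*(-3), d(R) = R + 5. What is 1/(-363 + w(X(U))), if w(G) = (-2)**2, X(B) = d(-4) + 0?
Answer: -1/359 ≈ -0.0027855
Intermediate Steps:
d(R) = 5 + R
U = 7 (U = 4 + 3 = 7)
X(B) = 1 (X(B) = (5 - 4) + 0 = 1 + 0 = 1)
w(G) = 4
1/(-363 + w(X(U))) = 1/(-363 + 4) = 1/(-359) = -1/359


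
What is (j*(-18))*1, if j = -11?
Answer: 198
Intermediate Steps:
(j*(-18))*1 = -11*(-18)*1 = 198*1 = 198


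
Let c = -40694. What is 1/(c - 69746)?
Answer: -1/110440 ≈ -9.0547e-6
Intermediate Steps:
1/(c - 69746) = 1/(-40694 - 69746) = 1/(-110440) = -1/110440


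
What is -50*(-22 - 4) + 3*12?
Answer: 1336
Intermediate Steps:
-50*(-22 - 4) + 3*12 = -50*(-26) + 36 = 1300 + 36 = 1336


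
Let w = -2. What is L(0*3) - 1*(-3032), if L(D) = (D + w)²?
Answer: 3036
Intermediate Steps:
L(D) = (-2 + D)² (L(D) = (D - 2)² = (-2 + D)²)
L(0*3) - 1*(-3032) = (-2 + 0*3)² - 1*(-3032) = (-2 + 0)² + 3032 = (-2)² + 3032 = 4 + 3032 = 3036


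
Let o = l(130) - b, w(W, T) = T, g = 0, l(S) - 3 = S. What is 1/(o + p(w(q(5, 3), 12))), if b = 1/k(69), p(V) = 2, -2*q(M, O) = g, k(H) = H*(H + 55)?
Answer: 8556/1155059 ≈ 0.0074074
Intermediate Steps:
l(S) = 3 + S
k(H) = H*(55 + H)
q(M, O) = 0 (q(M, O) = -½*0 = 0)
b = 1/8556 (b = 1/(69*(55 + 69)) = 1/(69*124) = 1/8556 ≈ 0.00011688)
o = 1137947/8556 (o = (3 + 130) - 1*1/8556 = 133 - 1/8556 = 1137947/8556 ≈ 133.00)
1/(o + p(w(q(5, 3), 12))) = 1/(1137947/8556 + 2) = 1/(1155059/8556) = 8556/1155059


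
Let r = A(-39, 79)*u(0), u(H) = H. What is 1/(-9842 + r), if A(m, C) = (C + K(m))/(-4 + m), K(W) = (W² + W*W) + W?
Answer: -1/9842 ≈ -0.00010161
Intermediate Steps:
K(W) = W + 2*W² (K(W) = (W² + W²) + W = 2*W² + W = W + 2*W²)
A(m, C) = (C + m*(1 + 2*m))/(-4 + m)
r = 0 (r = ((79 - 39*(1 + 2*(-39)))/(-4 - 39))*0 = ((79 - 39*(1 - 78))/(-43))*0 = -(79 - 39*(-77))/43*0 = -(79 + 3003)/43*0 = -1/43*3082*0 = -3082/43*0 = 0)
1/(-9842 + r) = 1/(-9842 + 0) = 1/(-9842) = -1/9842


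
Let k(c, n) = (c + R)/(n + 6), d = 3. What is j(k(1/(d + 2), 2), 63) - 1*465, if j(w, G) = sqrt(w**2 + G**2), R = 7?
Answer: -465 + 117*sqrt(29)/10 ≈ -401.99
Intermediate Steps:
k(c, n) = (7 + c)/(6 + n) (k(c, n) = (c + 7)/(n + 6) = (7 + c)/(6 + n))
j(w, G) = sqrt(G**2 + w**2)
j(k(1/(d + 2), 2), 63) - 1*465 = sqrt(63**2 + ((7 + 1/(3 + 2))/(6 + 2))**2) - 1*465 = sqrt(3969 + ((7 + 1/5)/8)**2) - 465 = sqrt(3969 + ((1/8)*(36/5))**2) - 465 = sqrt(3969 + (9/10)**2) - 465 = sqrt(3969 + 81/100) - 465 = sqrt(396981/100) - 465 = 117*sqrt(29)/10 - 465 = -465 + 117*sqrt(29)/10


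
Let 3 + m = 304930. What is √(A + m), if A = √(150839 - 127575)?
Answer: √(304927 + 4*√1454) ≈ 552.34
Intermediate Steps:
m = 304927 (m = -3 + 304930 = 304927)
A = 4*√1454 (A = √23264 = 4*√1454 ≈ 152.53)
√(A + m) = √(4*√1454 + 304927) = √(304927 + 4*√1454)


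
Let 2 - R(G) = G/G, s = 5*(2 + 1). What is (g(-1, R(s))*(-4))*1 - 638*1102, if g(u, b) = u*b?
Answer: -703072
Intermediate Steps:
s = 15 (s = 5*3 = 15)
R(G) = 1 (R(G) = 2 - G/G = 2 - 1*1 = 2 - 1 = 1)
g(u, b) = b*u
(g(-1, R(s))*(-4))*1 - 638*1102 = ((1*(-1))*(-4))*1 - 638*1102 = -1*(-4)*1 - 703076 = 4*1 - 703076 = 4 - 703076 = -703072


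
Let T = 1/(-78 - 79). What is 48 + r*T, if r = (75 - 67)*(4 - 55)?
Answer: 7944/157 ≈ 50.599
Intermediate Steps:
T = -1/157 (T = 1/(-157) = -1/157 ≈ -0.0063694)
r = -408 (r = 8*(-51) = -408)
48 + r*T = 48 - 408*(-1/157) = 48 + 408/157 = 7944/157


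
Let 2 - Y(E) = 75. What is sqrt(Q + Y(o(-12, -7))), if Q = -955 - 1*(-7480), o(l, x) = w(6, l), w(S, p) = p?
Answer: 2*sqrt(1613) ≈ 80.324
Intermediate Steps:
o(l, x) = l
Y(E) = -73 (Y(E) = 2 - 1*75 = 2 - 75 = -73)
Q = 6525 (Q = -955 + 7480 = 6525)
sqrt(Q + Y(o(-12, -7))) = sqrt(6525 - 73) = sqrt(6452) = 2*sqrt(1613)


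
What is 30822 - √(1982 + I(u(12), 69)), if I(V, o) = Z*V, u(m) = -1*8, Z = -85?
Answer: 30822 - 11*√22 ≈ 30770.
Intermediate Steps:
u(m) = -8
I(V, o) = -85*V
30822 - √(1982 + I(u(12), 69)) = 30822 - √(1982 - 85*(-8)) = 30822 - √(1982 + 680) = 30822 - √2662 = 30822 - 11*√22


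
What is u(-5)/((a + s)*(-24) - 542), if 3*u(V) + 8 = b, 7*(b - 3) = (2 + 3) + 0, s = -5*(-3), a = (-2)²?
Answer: 5/3493 ≈ 0.0014314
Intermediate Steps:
a = 4
s = 15
b = 26/7 (b = 3 + ((2 + 3) + 0)/7 = 3 + (5 + 0)/7 = 3 + (⅐)*5 = 3 + 5/7 = 26/7 ≈ 3.7143)
u(V) = -10/7 (u(V) = -8/3 + (⅓)*(26/7) = -8/3 + 26/21 = -10/7)
u(-5)/((a + s)*(-24) - 542) = -10/7/((4 + 15)*(-24) - 542) = -10/7/(19*(-24) - 542) = -10/7/(-456 - 542) = -10/7/(-998) = -1/998*(-10/7) = 5/3493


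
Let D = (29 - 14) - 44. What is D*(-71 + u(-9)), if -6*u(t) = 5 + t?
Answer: 6119/3 ≈ 2039.7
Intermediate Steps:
u(t) = -⅚ - t/6 (u(t) = -(5 + t)/6 = -⅚ - t/6)
D = -29 (D = 15 - 44 = -29)
D*(-71 + u(-9)) = -29*(-71 + (-⅚ - ⅙*(-9))) = -29*(-71 + (-⅚ + 3/2)) = -29*(-71 + ⅔) = -29*(-211/3) = 6119/3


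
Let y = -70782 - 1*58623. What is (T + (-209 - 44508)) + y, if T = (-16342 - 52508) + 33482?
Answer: -209490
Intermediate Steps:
y = -129405 (y = -70782 - 58623 = -129405)
T = -35368 (T = -68850 + 33482 = -35368)
(T + (-209 - 44508)) + y = (-35368 + (-209 - 44508)) - 129405 = (-35368 - 44717) - 129405 = -80085 - 129405 = -209490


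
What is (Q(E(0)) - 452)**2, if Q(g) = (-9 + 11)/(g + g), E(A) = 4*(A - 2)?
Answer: 13082689/64 ≈ 2.0442e+5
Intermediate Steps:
E(A) = -8 + 4*A (E(A) = 4*(-2 + A) = -8 + 4*A)
Q(g) = 1/g (Q(g) = 2/((2*g)) = 2*(1/(2*g)) = 1/g)
(Q(E(0)) - 452)**2 = (1/(-8 + 4*0) - 452)**2 = (1/(-8 + 0) - 452)**2 = (1/(-8) - 452)**2 = (-1/8 - 452)**2 = (-3617/8)**2 = 13082689/64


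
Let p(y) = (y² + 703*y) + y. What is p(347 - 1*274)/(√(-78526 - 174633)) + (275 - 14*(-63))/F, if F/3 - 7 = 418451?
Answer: 1157/1255374 - 56721*I*√253159/253159 ≈ 0.00092164 - 112.73*I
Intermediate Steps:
F = 1255374 (F = 21 + 3*418451 = 21 + 1255353 = 1255374)
p(y) = y² + 704*y
p(347 - 1*274)/(√(-78526 - 174633)) + (275 - 14*(-63))/F = ((347 - 1*274)*(704 + (347 - 1*274)))/(√(-78526 - 174633)) + (275 - 14*(-63))/1255374 = ((347 - 274)*(704 + (347 - 274)))/(√(-253159)) + (275 + 882)*(1/1255374) = (73*(704 + 73))/((I*√253159)) + 1157*(1/1255374) = (73*777)*(-I*√253159/253159) + 1157/1255374 = 56721*(-I*√253159/253159) + 1157/1255374 = -56721*I*√253159/253159 + 1157/1255374 = 1157/1255374 - 56721*I*√253159/253159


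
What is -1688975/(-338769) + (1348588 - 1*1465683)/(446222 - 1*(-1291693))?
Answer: 193041788738/39250115109 ≈ 4.9183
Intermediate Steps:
-1688975/(-338769) + (1348588 - 1*1465683)/(446222 - 1*(-1291693)) = -1688975*(-1/338769) + (1348588 - 1465683)/(446222 + 1291693) = 1688975/338769 - 117095/1737915 = 1688975/338769 - 117095*1/1737915 = 1688975/338769 - 23419/347583 = 193041788738/39250115109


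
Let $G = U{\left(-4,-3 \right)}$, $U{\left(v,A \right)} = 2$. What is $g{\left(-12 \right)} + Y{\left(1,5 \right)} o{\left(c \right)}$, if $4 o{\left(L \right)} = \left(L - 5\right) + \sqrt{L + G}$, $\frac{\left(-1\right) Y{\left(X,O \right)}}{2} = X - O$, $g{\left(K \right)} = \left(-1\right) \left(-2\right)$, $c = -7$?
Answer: $-22 + 2 i \sqrt{5} \approx -22.0 + 4.4721 i$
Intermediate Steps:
$G = 2$
$g{\left(K \right)} = 2$
$Y{\left(X,O \right)} = - 2 X + 2 O$ ($Y{\left(X,O \right)} = - 2 \left(X - O\right) = - 2 X + 2 O$)
$o{\left(L \right)} = - \frac{5}{4} + \frac{L}{4} + \frac{\sqrt{2 + L}}{4}$ ($o{\left(L \right)} = \frac{\left(L - 5\right) + \sqrt{L + 2}}{4} = \frac{\left(-5 + L\right) + \sqrt{2 + L}}{4} = \frac{-5 + L + \sqrt{2 + L}}{4} = - \frac{5}{4} + \frac{L}{4} + \frac{\sqrt{2 + L}}{4}$)
$g{\left(-12 \right)} + Y{\left(1,5 \right)} o{\left(c \right)} = 2 + \left(\left(-2\right) 1 + 2 \cdot 5\right) \left(- \frac{5}{4} + \frac{1}{4} \left(-7\right) + \frac{\sqrt{2 - 7}}{4}\right) = 2 + \left(-2 + 10\right) \left(- \frac{5}{4} - \frac{7}{4} + \frac{\sqrt{-5}}{4}\right) = 2 + 8 \left(- \frac{5}{4} - \frac{7}{4} + \frac{i \sqrt{5}}{4}\right) = 2 + 8 \left(-3 + \frac{i \sqrt{5}}{4}\right) = 2 - \left(24 - 2 i \sqrt{5}\right) = -22 + 2 i \sqrt{5}$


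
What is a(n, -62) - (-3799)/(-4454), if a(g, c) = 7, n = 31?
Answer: 209/34 ≈ 6.1471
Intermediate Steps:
a(n, -62) - (-3799)/(-4454) = 7 - (-3799)/(-4454) = 7 - (-3799)*(-1)/4454 = 7 - 1*29/34 = 7 - 29/34 = 209/34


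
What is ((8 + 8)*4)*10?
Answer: 640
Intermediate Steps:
((8 + 8)*4)*10 = (16*4)*10 = 64*10 = 640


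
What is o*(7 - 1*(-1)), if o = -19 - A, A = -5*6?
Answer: 88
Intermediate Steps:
A = -30
o = 11 (o = -19 - 1*(-30) = -19 + 30 = 11)
o*(7 - 1*(-1)) = 11*(7 - 1*(-1)) = 11*(7 + 1) = 11*8 = 88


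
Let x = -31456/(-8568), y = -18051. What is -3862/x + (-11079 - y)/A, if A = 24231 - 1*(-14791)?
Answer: -40343865135/38358626 ≈ -1051.8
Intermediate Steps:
x = 3932/1071 (x = -31456*(-1/8568) = 3932/1071 ≈ 3.6713)
A = 39022 (A = 24231 + 14791 = 39022)
-3862/x + (-11079 - y)/A = -3862/3932/1071 + (-11079 - 1*(-18051))/39022 = -3862*1071/3932 + (-11079 + 18051)*(1/39022) = -2068101/1966 + 6972*(1/39022) = -2068101/1966 + 3486/19511 = -40343865135/38358626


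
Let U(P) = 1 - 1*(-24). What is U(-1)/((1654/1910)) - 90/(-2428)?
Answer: 29021465/1003978 ≈ 28.906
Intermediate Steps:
U(P) = 25 (U(P) = 1 + 24 = 25)
U(-1)/((1654/1910)) - 90/(-2428) = 25/((1654/1910)) - 90/(-2428) = 25/((1654*(1/1910))) - 90*(-1/2428) = 25/(827/955) + 45/1214 = 25*(955/827) + 45/1214 = 23875/827 + 45/1214 = 29021465/1003978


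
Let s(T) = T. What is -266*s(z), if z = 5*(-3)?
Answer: 3990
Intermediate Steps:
z = -15
-266*s(z) = -266*(-15) = 3990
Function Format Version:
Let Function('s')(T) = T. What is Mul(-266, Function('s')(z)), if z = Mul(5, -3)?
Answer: 3990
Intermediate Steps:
z = -15
Mul(-266, Function('s')(z)) = Mul(-266, -15) = 3990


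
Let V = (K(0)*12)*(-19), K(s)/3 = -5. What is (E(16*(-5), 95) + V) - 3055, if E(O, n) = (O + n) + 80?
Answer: 460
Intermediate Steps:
K(s) = -15 (K(s) = 3*(-5) = -15)
E(O, n) = 80 + O + n
V = 3420 (V = -15*12*(-19) = -180*(-19) = 3420)
(E(16*(-5), 95) + V) - 3055 = ((80 + 16*(-5) + 95) + 3420) - 3055 = ((80 - 80 + 95) + 3420) - 3055 = (95 + 3420) - 3055 = 3515 - 3055 = 460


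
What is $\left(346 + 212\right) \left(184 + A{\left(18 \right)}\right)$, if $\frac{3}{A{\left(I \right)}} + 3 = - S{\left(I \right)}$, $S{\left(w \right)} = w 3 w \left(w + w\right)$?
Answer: $\frac{1197668322}{11665} \approx 1.0267 \cdot 10^{5}$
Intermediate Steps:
$S{\left(w \right)} = 6 w^{3}$ ($S{\left(w \right)} = 3 w w 2 w = 3 w 2 w^{2} = 6 w^{3}$)
$A{\left(I \right)} = \frac{3}{-3 - 6 I^{3}}$
$\left(346 + 212\right) \left(184 + A{\left(18 \right)}\right) = \left(346 + 212\right) \left(184 - \frac{1}{1 + 2 \cdot 18^{3}}\right) = 558 \left(184 - \frac{1}{1 + 2 \cdot 5832}\right) = 558 \left(184 - \frac{1}{1 + 11664}\right) = 558 \left(184 - \frac{1}{11665}\right) = 558 \cdot \frac{2146359}{11665} = \frac{1197668322}{11665}$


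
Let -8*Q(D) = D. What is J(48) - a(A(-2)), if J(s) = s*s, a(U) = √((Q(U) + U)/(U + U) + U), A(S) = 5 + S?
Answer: 2304 - √55/4 ≈ 2302.1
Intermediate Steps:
Q(D) = -D/8
a(U) = √(7/16 + U) (a(U) = √((-U/8 + U)/(U + U) + U) = √((7*U/8)/((2*U)) + U) = √((7*U/8)*(1/(2*U)) + U) = √(7/16 + U))
J(s) = s²
J(48) - a(A(-2)) = 48² - √(7 + 16*(5 - 2))/4 = 2304 - √(7 + 16*3)/4 = 2304 - √(7 + 48)/4 = 2304 - √55/4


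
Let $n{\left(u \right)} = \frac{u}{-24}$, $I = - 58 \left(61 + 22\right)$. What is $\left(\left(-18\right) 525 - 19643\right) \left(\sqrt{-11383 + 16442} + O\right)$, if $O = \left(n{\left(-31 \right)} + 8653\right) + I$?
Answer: $- \frac{2681414531}{24} - 29093 \sqrt{5059} \approx -1.1379 \cdot 10^{8}$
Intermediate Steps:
$I = -4814$ ($I = \left(-58\right) 83 = -4814$)
$n{\left(u \right)} = - \frac{u}{24}$ ($n{\left(u \right)} = u \left(- \frac{1}{24}\right) = - \frac{u}{24}$)
$O = \frac{92167}{24}$ ($O = \left(\left(- \frac{1}{24}\right) \left(-31\right) + 8653\right) - 4814 = \left(\frac{31}{24} + 8653\right) - 4814 = \frac{207703}{24} - 4814 = \frac{92167}{24} \approx 3840.3$)
$\left(\left(-18\right) 525 - 19643\right) \left(\sqrt{-11383 + 16442} + O\right) = \left(\left(-18\right) 525 - 19643\right) \left(\sqrt{-11383 + 16442} + \frac{92167}{24}\right) = \left(-9450 - 19643\right) \left(\sqrt{5059} + \frac{92167}{24}\right) = - 29093 \left(\frac{92167}{24} + \sqrt{5059}\right) = - \frac{2681414531}{24} - 29093 \sqrt{5059}$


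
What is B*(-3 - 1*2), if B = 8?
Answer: -40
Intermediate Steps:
B*(-3 - 1*2) = 8*(-3 - 1*2) = 8*(-3 - 2) = 8*(-5) = -40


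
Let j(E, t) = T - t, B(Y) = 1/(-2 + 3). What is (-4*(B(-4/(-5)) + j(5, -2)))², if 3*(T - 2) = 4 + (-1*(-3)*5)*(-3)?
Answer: 10816/9 ≈ 1201.8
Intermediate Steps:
B(Y) = 1 (B(Y) = 1/1 = 1)
T = -35/3 (T = 2 + (4 + (-1*(-3)*5)*(-3))/3 = 2 + (4 + (3*5)*(-3))/3 = 2 + (4 + 15*(-3))/3 = 2 + (4 - 45)/3 = 2 + (⅓)*(-41) = 2 - 41/3 = -35/3 ≈ -11.667)
j(E, t) = -35/3 - t
(-4*(B(-4/(-5)) + j(5, -2)))² = (-4*(1 + (-35/3 - 1*(-2))))² = (-4*(1 + (-35/3 + 2)))² = (-4*(1 - 29/3))² = (-4*(-26/3))² = (104/3)² = 10816/9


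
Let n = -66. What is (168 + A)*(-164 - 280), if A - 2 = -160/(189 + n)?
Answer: -3071000/41 ≈ -74903.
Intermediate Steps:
A = 86/123 (A = 2 - 160/(189 - 66) = 2 - 160/123 = 86/123 ≈ 0.69919)
(168 + A)*(-164 - 280) = (168 + 86/123)*(-164 - 280) = (20750/123)*(-444) = -3071000/41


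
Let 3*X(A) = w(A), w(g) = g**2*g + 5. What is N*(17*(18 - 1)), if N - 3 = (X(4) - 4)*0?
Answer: 867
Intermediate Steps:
w(g) = 5 + g**3 (w(g) = g**3 + 5 = 5 + g**3)
X(A) = 5/3 + A**3/3 (X(A) = (5 + A**3)/3 = 5/3 + A**3/3)
N = 3 (N = 3 + ((5/3 + (1/3)*4**3) - 4)*0 = 3 + ((5/3 + (1/3)*64) - 4)*0 = 3 + ((5/3 + 64/3) - 4)*0 = 3 + (23 - 4)*0 = 3 + 19*0 = 3 + 0 = 3)
N*(17*(18 - 1)) = 3*(17*(18 - 1)) = 3*(17*17) = 3*289 = 867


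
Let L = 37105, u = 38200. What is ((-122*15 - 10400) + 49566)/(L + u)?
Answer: 37336/75305 ≈ 0.49580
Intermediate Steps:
((-122*15 - 10400) + 49566)/(L + u) = ((-122*15 - 10400) + 49566)/(37105 + 38200) = ((-1830 - 10400) + 49566)/75305 = (-12230 + 49566)*(1/75305) = 37336*(1/75305) = 37336/75305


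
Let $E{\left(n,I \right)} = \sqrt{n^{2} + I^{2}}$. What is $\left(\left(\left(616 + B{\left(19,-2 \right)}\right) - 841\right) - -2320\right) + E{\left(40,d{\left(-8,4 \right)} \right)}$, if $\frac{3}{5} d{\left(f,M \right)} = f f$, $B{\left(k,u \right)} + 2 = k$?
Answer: $2112 + \frac{40 \sqrt{73}}{3} \approx 2225.9$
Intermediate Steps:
$B{\left(k,u \right)} = -2 + k$
$d{\left(f,M \right)} = \frac{5 f^{2}}{3}$ ($d{\left(f,M \right)} = \frac{5 f f}{3} = \frac{5 f^{2}}{3}$)
$E{\left(n,I \right)} = \sqrt{I^{2} + n^{2}}$
$\left(\left(\left(616 + B{\left(19,-2 \right)}\right) - 841\right) - -2320\right) + E{\left(40,d{\left(-8,4 \right)} \right)} = \left(\left(\left(616 + \left(-2 + 19\right)\right) - 841\right) - -2320\right) + \sqrt{\left(\frac{5 \left(-8\right)^{2}}{3}\right)^{2} + 40^{2}} = \left(\left(\left(616 + 17\right) - 841\right) + 2320\right) + \sqrt{\left(\frac{5}{3} \cdot 64\right)^{2} + 1600} = \left(\left(633 - 841\right) + 2320\right) + \sqrt{\left(\frac{320}{3}\right)^{2} + 1600} = \left(-208 + 2320\right) + \sqrt{\frac{102400}{9} + 1600} = 2112 + \sqrt{\frac{116800}{9}} = 2112 + \frac{40 \sqrt{73}}{3}$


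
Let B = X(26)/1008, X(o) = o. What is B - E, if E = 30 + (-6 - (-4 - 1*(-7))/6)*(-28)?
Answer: -106835/504 ≈ -211.97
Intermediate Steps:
B = 13/504 (B = 26/1008 = 26*(1/1008) = 13/504 ≈ 0.025794)
E = 212 (E = 30 + (-6 - (-4 + 7)/6)*(-28) = 30 + (-6 - 3/6)*(-28) = 30 + (-6 - 1*½)*(-28) = 30 + (-6 - ½)*(-28) = 30 - 13/2*(-28) = 30 + 182 = 212)
B - E = 13/504 - 1*212 = 13/504 - 212 = -106835/504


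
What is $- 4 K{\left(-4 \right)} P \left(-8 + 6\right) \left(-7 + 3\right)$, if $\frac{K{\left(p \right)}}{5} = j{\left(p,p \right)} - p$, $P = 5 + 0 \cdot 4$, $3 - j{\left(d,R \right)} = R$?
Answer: $-8800$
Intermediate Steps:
$j{\left(d,R \right)} = 3 - R$
$P = 5$ ($P = 5 + 0 = 5$)
$K{\left(p \right)} = 15 - 10 p$ ($K{\left(p \right)} = 5 \left(\left(3 - p\right) - p\right) = 5 \left(3 - 2 p\right) = 15 - 10 p$)
$- 4 K{\left(-4 \right)} P \left(-8 + 6\right) \left(-7 + 3\right) = - 4 \left(15 - -40\right) 5 \left(-8 + 6\right) \left(-7 + 3\right) = - 4 \left(15 + 40\right) 5 \left(\left(-2\right) \left(-4\right)\right) = \left(-4\right) 55 \cdot 5 \cdot 8 = \left(-220\right) 5 \cdot 8 = \left(-1100\right) 8 = -8800$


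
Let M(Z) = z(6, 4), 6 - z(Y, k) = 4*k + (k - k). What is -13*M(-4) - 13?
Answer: 117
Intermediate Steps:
z(Y, k) = 6 - 4*k (z(Y, k) = 6 - (4*k + (k - k)) = 6 - (4*k + 0) = 6 - 4*k)
M(Z) = -10 (M(Z) = 6 - 4*4 = 6 - 16 = -10)
-13*M(-4) - 13 = -13*(-10) - 13 = 130 - 13 = 117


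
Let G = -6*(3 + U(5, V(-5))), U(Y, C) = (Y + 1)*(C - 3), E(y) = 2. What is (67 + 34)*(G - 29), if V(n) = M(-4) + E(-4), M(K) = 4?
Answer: -15655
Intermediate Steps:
V(n) = 6 (V(n) = 4 + 2 = 6)
U(Y, C) = (1 + Y)*(-3 + C)
G = -126 (G = -6*(3 + (-3 + 6 - 3*5 + 6*5)) = -6*(3 + (-3 + 6 - 15 + 30)) = -6*(3 + 18) = -6*21 = -126)
(67 + 34)*(G - 29) = (67 + 34)*(-126 - 29) = 101*(-155) = -15655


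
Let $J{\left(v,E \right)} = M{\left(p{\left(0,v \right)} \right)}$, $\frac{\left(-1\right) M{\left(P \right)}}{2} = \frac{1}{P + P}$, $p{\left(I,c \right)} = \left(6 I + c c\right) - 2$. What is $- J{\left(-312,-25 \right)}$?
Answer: $\frac{1}{97342} \approx 1.0273 \cdot 10^{-5}$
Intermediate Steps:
$p{\left(I,c \right)} = -2 + c^{2} + 6 I$ ($p{\left(I,c \right)} = \left(6 I + c^{2}\right) - 2 = \left(c^{2} + 6 I\right) - 2 = -2 + c^{2} + 6 I$)
$M{\left(P \right)} = - \frac{1}{P}$ ($M{\left(P \right)} = - \frac{2}{P + P} = - \frac{2}{2 P} = - 2 \frac{1}{2 P} = - \frac{1}{P}$)
$J{\left(v,E \right)} = - \frac{1}{-2 + v^{2}}$ ($J{\left(v,E \right)} = - \frac{1}{-2 + v^{2} + 6 \cdot 0} = - \frac{1}{-2 + v^{2} + 0} = - \frac{1}{-2 + v^{2}}$)
$- J{\left(-312,-25 \right)} = - \frac{-1}{-2 + \left(-312\right)^{2}} = - \frac{-1}{-2 + 97344} = - \frac{-1}{97342} = \left(-1\right) \left(- \frac{1}{97342}\right) = \frac{1}{97342}$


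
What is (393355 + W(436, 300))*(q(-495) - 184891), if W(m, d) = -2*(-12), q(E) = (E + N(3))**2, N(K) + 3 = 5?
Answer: 22878135882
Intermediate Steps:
N(K) = 2 (N(K) = -3 + 5 = 2)
q(E) = (2 + E)**2 (q(E) = (E + 2)**2 = (2 + E)**2)
W(m, d) = 24
(393355 + W(436, 300))*(q(-495) - 184891) = (393355 + 24)*((2 - 495)**2 - 184891) = 393379*((-493)**2 - 184891) = 393379*(243049 - 184891) = 393379*58158 = 22878135882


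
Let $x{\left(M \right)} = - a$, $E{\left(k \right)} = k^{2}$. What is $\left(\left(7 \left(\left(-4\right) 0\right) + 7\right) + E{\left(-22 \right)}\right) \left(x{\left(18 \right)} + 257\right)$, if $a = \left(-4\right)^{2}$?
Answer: $118331$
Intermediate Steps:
$a = 16$
$x{\left(M \right)} = -16$ ($x{\left(M \right)} = \left(-1\right) 16 = -16$)
$\left(\left(7 \left(\left(-4\right) 0\right) + 7\right) + E{\left(-22 \right)}\right) \left(x{\left(18 \right)} + 257\right) = \left(\left(7 \left(\left(-4\right) 0\right) + 7\right) + \left(-22\right)^{2}\right) \left(-16 + 257\right) = \left(\left(7 \cdot 0 + 7\right) + 484\right) 241 = \left(\left(0 + 7\right) + 484\right) 241 = \left(7 + 484\right) 241 = 491 \cdot 241 = 118331$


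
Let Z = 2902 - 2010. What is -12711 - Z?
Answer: -13603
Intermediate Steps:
Z = 892
-12711 - Z = -12711 - 1*892 = -12711 - 892 = -13603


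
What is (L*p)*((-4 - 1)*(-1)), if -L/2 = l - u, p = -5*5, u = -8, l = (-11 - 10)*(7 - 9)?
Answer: 12500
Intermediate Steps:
l = 42 (l = -21*(-2) = 42)
p = -25
L = -100 (L = -2*(42 - 1*(-8)) = -2*(42 + 8) = -2*50 = -100)
(L*p)*((-4 - 1)*(-1)) = (-100*(-25))*((-4 - 1)*(-1)) = 2500*(-5*(-1)) = 2500*5 = 12500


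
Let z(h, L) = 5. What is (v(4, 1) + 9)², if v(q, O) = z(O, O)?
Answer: 196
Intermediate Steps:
v(q, O) = 5
(v(4, 1) + 9)² = (5 + 9)² = 14² = 196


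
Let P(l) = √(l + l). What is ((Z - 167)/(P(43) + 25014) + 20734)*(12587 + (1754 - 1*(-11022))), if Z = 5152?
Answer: 32904411023976739/62570011 - 25286911*√86/125140022 ≈ 5.2588e+8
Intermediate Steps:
P(l) = √2*√l (P(l) = √(2*l) = √2*√l)
((Z - 167)/(P(43) + 25014) + 20734)*(12587 + (1754 - 1*(-11022))) = ((5152 - 167)/(√2*√43 + 25014) + 20734)*(12587 + (1754 - 1*(-11022))) = (4985/(√86 + 25014) + 20734)*(12587 + (1754 + 11022)) = (4985/(25014 + √86) + 20734)*(12587 + 12776) = (20734 + 4985/(25014 + √86))*25363 = 525876442 + 126434555/(25014 + √86)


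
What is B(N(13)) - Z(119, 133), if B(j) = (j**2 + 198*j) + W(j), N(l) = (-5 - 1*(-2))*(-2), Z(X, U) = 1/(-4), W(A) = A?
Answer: 4921/4 ≈ 1230.3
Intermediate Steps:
Z(X, U) = -1/4
N(l) = 6 (N(l) = (-5 + 2)*(-2) = -3*(-2) = 6)
B(j) = j**2 + 199*j (B(j) = (j**2 + 198*j) + j = j**2 + 199*j)
B(N(13)) - Z(119, 133) = 6*(199 + 6) - 1*(-1/4) = 6*205 + 1/4 = 1230 + 1/4 = 4921/4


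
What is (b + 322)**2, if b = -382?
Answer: 3600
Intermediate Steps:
(b + 322)**2 = (-382 + 322)**2 = (-60)**2 = 3600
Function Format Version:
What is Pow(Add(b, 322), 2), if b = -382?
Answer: 3600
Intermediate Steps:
Pow(Add(b, 322), 2) = Pow(Add(-382, 322), 2) = Pow(-60, 2) = 3600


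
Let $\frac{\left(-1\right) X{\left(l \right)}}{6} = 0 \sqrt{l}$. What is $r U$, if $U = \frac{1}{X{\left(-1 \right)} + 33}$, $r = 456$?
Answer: $\frac{152}{11} \approx 13.818$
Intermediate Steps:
$X{\left(l \right)} = 0$ ($X{\left(l \right)} = - 6 \cdot 0 \sqrt{l} = \left(-6\right) 0 = 0$)
$U = \frac{1}{33}$ ($U = \frac{1}{0 + 33} = \frac{1}{33} \approx 0.030303$)
$r U = 456 \cdot \frac{1}{33} = \frac{152}{11}$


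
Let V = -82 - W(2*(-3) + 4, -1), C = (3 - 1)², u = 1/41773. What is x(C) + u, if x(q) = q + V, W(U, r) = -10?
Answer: -2840563/41773 ≈ -68.000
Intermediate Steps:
u = 1/41773 ≈ 2.3939e-5
C = 4 (C = 2² = 4)
V = -72 (V = -82 - 1*(-10) = -82 + 10 = -72)
x(q) = -72 + q (x(q) = q - 72 = -72 + q)
x(C) + u = (-72 + 4) + 1/41773 = -68 + 1/41773 = -2840563/41773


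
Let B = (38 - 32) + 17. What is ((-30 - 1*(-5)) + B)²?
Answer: 4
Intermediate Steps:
B = 23 (B = 6 + 17 = 23)
((-30 - 1*(-5)) + B)² = ((-30 - 1*(-5)) + 23)² = ((-30 + 5) + 23)² = (-25 + 23)² = (-2)² = 4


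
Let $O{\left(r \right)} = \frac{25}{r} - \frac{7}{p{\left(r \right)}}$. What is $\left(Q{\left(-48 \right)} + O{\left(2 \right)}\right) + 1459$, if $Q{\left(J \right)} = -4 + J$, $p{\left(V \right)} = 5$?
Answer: $\frac{14181}{10} \approx 1418.1$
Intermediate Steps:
$O{\left(r \right)} = - \frac{7}{5} + \frac{25}{r}$ ($O{\left(r \right)} = \frac{25}{r} - \frac{7}{5} = - \frac{7}{5} + \frac{25}{r}$)
$\left(Q{\left(-48 \right)} + O{\left(2 \right)}\right) + 1459 = \left(\left(-4 - 48\right) - \left(\frac{7}{5} - \frac{25}{2}\right)\right) + 1459 = \left(-52 + \left(- \frac{7}{5} + 25 \cdot \frac{1}{2}\right)\right) + 1459 = \left(-52 + \left(- \frac{7}{5} + \frac{25}{2}\right)\right) + 1459 = \left(-52 + \frac{111}{10}\right) + 1459 = - \frac{409}{10} + 1459 = \frac{14181}{10}$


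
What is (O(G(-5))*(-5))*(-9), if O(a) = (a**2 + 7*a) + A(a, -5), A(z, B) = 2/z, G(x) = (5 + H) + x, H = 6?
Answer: 3525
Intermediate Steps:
G(x) = 11 + x (G(x) = (5 + 6) + x = 11 + x)
O(a) = a**2 + 2/a + 7*a (O(a) = (a**2 + 7*a) + 2/a = a**2 + 2/a + 7*a)
(O(G(-5))*(-5))*(-9) = (((2 + (11 - 5)**2*(7 + (11 - 5)))/(11 - 5))*(-5))*(-9) = (((2 + 6**2*(7 + 6))/6)*(-5))*(-9) = (((2 + 36*13)/6)*(-5))*(-9) = (((2 + 468)/6)*(-5))*(-9) = (((1/6)*470)*(-5))*(-9) = ((235/3)*(-5))*(-9) = -1175/3*(-9) = 3525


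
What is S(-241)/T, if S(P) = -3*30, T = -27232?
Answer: 45/13616 ≈ 0.0033049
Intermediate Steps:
S(P) = -90
S(-241)/T = -90/(-27232) = -90*(-1/27232) = 45/13616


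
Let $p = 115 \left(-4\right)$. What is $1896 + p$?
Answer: $1436$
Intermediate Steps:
$p = -460$
$1896 + p = 1896 - 460 = 1436$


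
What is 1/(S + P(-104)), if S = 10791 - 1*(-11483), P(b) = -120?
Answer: 1/22154 ≈ 4.5139e-5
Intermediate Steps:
S = 22274 (S = 10791 + 11483 = 22274)
1/(S + P(-104)) = 1/(22274 - 120) = 1/22154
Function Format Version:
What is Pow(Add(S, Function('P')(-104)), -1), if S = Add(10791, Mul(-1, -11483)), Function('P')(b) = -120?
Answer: Rational(1, 22154) ≈ 4.5139e-5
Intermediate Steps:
S = 22274 (S = Add(10791, 11483) = 22274)
Pow(Add(S, Function('P')(-104)), -1) = Pow(Add(22274, -120), -1) = Pow(22154, -1) = Rational(1, 22154)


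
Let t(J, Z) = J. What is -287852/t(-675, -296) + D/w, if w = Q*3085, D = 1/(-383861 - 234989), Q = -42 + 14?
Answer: 615499688683067/1443319101000 ≈ 426.45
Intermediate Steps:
Q = -28
D = -1/618850 (D = 1/(-618850) = -1/618850 ≈ -1.6159e-6)
w = -86380 (w = -28*3085 = -86380)
-287852/t(-675, -296) + D/w = -287852/(-675) - 1/618850/(-86380) = -287852*(-1/675) - 1/618850*(-1/86380) = 287852/675 + 1/53456263000 = 615499688683067/1443319101000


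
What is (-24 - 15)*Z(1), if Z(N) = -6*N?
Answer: 234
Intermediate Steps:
(-24 - 15)*Z(1) = (-24 - 15)*(-6*1) = -39*(-6) = 234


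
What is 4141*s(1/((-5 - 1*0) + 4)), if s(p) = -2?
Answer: -8282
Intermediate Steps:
4141*s(1/((-5 - 1*0) + 4)) = 4141*(-2) = -8282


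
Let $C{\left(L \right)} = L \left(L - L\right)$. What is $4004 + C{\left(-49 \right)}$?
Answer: $4004$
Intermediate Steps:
$C{\left(L \right)} = 0$ ($C{\left(L \right)} = L 0 = 0$)
$4004 + C{\left(-49 \right)} = 4004 + 0 = 4004$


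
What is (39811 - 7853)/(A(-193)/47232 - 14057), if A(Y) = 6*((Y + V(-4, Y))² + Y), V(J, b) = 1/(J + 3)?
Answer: -83857792/36873087 ≈ -2.2742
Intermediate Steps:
V(J, b) = 1/(3 + J)
A(Y) = 6*Y + 6*(-1 + Y)² (A(Y) = 6*((Y + 1/(3 - 4))² + Y) = 6*((Y + 1/(-1))² + Y) = 6*((Y - 1)² + Y) = 6*((-1 + Y)² + Y) = 6*(Y + (-1 + Y)²) = 6*Y + 6*(-1 + Y)²)
(39811 - 7853)/(A(-193)/47232 - 14057) = (39811 - 7853)/((6*(-193) + 6*(-1 - 193)²)/47232 - 14057) = 31958/((-1158 + 6*(-194)²)*(1/47232) - 14057) = 31958/((-1158 + 6*37636)*(1/47232) - 14057) = 31958/((-1158 + 225816)*(1/47232) - 14057) = 31958/(224658*(1/47232) - 14057) = 31958/(12481/2624 - 14057) = 31958/(-36873087/2624) = 31958*(-2624/36873087) = -83857792/36873087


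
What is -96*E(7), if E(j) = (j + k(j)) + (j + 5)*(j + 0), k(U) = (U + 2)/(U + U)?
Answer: -61584/7 ≈ -8797.7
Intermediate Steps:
k(U) = (2 + U)/(2*U) (k(U) = (2 + U)/((2*U)) = (2 + U)*(1/(2*U)) = (2 + U)/(2*U))
E(j) = j + j*(5 + j) + (2 + j)/(2*j) (E(j) = (j + (2 + j)/(2*j)) + (j + 5)*(j + 0) = (j + (2 + j)/(2*j)) + (5 + j)*j = (j + (2 + j)/(2*j)) + j*(5 + j) = j + j*(5 + j) + (2 + j)/(2*j))
-96*E(7) = -96*(1/2 + 1/7 + 7**2 + 6*7) = -96*(1/2 + 1/7 + 49 + 42) = -96*1283/14 = -61584/7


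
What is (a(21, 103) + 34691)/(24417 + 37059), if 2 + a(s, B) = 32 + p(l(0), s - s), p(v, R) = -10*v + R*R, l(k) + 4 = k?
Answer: 11587/20492 ≈ 0.56544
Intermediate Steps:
l(k) = -4 + k
p(v, R) = R**2 - 10*v (p(v, R) = -10*v + R**2 = R**2 - 10*v)
a(s, B) = 70 (a(s, B) = -2 + (32 + ((s - s)**2 - 10*(-4 + 0))) = -2 + (32 + (0**2 - 10*(-4))) = -2 + (32 + (0 + 40)) = -2 + (32 + 40) = -2 + 72 = 70)
(a(21, 103) + 34691)/(24417 + 37059) = (70 + 34691)/(24417 + 37059) = 34761/61476 = 34761*(1/61476) = 11587/20492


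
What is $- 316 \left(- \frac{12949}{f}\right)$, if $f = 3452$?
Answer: $\frac{1022971}{863} \approx 1185.4$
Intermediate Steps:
$- 316 \left(- \frac{12949}{f}\right) = - 316 \left(- \frac{12949}{3452}\right) = - 316 \left(\left(-12949\right) \frac{1}{3452}\right) = \left(-316\right) \left(- \frac{12949}{3452}\right) = \frac{1022971}{863}$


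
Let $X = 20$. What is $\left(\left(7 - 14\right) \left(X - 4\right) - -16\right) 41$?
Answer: $-3936$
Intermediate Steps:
$\left(\left(7 - 14\right) \left(X - 4\right) - -16\right) 41 = \left(\left(7 - 14\right) \left(20 - 4\right) - -16\right) 41 = \left(\left(-7\right) 16 + 16\right) 41 = \left(-112 + 16\right) 41 = \left(-96\right) 41 = -3936$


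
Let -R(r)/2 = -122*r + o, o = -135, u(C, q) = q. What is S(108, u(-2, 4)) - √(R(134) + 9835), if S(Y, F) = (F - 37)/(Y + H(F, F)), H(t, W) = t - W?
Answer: -11/36 - √42801 ≈ -207.19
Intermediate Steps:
S(Y, F) = (-37 + F)/Y (S(Y, F) = (F - 37)/(Y + (F - F)) = (-37 + F)/(Y + 0) = (-37 + F)/Y)
R(r) = 270 + 244*r (R(r) = -2*(-122*r - 135) = -2*(-135 - 122*r) = 270 + 244*r)
S(108, u(-2, 4)) - √(R(134) + 9835) = (-37 + 4)/108 - √((270 + 244*134) + 9835) = (1/108)*(-33) - √((270 + 32696) + 9835) = -11/36 - √(32966 + 9835) = -11/36 - √42801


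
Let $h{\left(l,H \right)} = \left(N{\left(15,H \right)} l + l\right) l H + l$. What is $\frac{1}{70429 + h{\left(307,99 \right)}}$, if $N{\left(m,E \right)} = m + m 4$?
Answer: $\frac{1}{709200212} \approx 1.41 \cdot 10^{-9}$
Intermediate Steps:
$N{\left(m,E \right)} = 5 m$ ($N{\left(m,E \right)} = m + 4 m = 5 m$)
$h{\left(l,H \right)} = l + 76 H l^{2}$ ($h{\left(l,H \right)} = \left(5 \cdot 15 l + l\right) l H + l = \left(75 l + l\right) l H + l = 76 l l H + l = 76 l^{2} H + l = 76 H l^{2} + l = l + 76 H l^{2}$)
$\frac{1}{70429 + h{\left(307,99 \right)}} = \frac{1}{70429 + 307 \left(1 + 76 \cdot 99 \cdot 307\right)} = \frac{1}{70429 + 307 \left(1 + 2309868\right)} = \frac{1}{70429 + 307 \cdot 2309869} = \frac{1}{70429 + 709129783} = \frac{1}{709200212}$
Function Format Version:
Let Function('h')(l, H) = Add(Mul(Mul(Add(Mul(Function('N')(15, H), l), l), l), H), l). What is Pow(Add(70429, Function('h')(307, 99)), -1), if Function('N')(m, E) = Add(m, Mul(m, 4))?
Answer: Rational(1, 709200212) ≈ 1.4100e-9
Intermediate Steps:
Function('N')(m, E) = Mul(5, m) (Function('N')(m, E) = Add(m, Mul(4, m)) = Mul(5, m))
Function('h')(l, H) = Add(l, Mul(76, H, Pow(l, 2))) (Function('h')(l, H) = Add(Mul(Mul(Add(Mul(Mul(5, 15), l), l), l), H), l) = Add(Mul(Mul(Add(Mul(75, l), l), l), H), l) = Add(Mul(Mul(Mul(76, l), l), H), l) = Add(Mul(Mul(76, Pow(l, 2)), H), l) = Add(Mul(76, H, Pow(l, 2)), l) = Add(l, Mul(76, H, Pow(l, 2))))
Pow(Add(70429, Function('h')(307, 99)), -1) = Pow(Add(70429, Mul(307, Add(1, Mul(76, 99, 307)))), -1) = Pow(Add(70429, Mul(307, Add(1, 2309868))), -1) = Pow(Add(70429, Mul(307, 2309869)), -1) = Pow(Add(70429, 709129783), -1) = Pow(709200212, -1) = Rational(1, 709200212)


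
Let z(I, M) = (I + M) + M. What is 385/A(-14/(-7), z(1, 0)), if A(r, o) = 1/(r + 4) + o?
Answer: 330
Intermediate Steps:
z(I, M) = I + 2*M
A(r, o) = o + 1/(4 + r) (A(r, o) = 1/(4 + r) + o = o + 1/(4 + r))
385/A(-14/(-7), z(1, 0)) = 385/(((1 + 4*(1 + 2*0) + (1 + 2*0)*(-14/(-7)))/(4 - 14/(-7)))) = 385/(((1 + 4*(1 + 0) + (1 + 0)*(-14*(-⅐)))/(4 - 14*(-⅐)))) = 385/(((1 + 4*1 + 1*2)/(4 + 2))) = 385/(((1 + 4 + 2)/6)) = 385/(((⅙)*7)) = 385/(7/6) = 385*(6/7) = 330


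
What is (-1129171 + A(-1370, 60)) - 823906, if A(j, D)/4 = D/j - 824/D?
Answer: -4013686483/2055 ≈ -1.9531e+6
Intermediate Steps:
A(j, D) = -3296/D + 4*D/j (A(j, D) = 4*(D/j - 824/D) = 4*(-824/D + D/j) = -3296/D + 4*D/j)
(-1129171 + A(-1370, 60)) - 823906 = (-1129171 + (-3296/60 + 4*60/(-1370))) - 823906 = (-1129171 + (-3296*1/60 + 4*60*(-1/1370))) - 823906 = (-1129171 + (-824/15 - 24/137)) - 823906 = (-1129171 - 113248/2055) - 823906 = -2320559653/2055 - 823906 = -4013686483/2055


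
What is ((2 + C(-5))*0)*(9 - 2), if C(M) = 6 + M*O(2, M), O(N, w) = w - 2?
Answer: 0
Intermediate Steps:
O(N, w) = -2 + w
C(M) = 6 + M*(-2 + M)
((2 + C(-5))*0)*(9 - 2) = ((2 + (6 - 5*(-2 - 5)))*0)*(9 - 2) = ((2 + (6 - 5*(-7)))*0)*7 = ((2 + (6 + 35))*0)*7 = ((2 + 41)*0)*7 = (43*0)*7 = 0*7 = 0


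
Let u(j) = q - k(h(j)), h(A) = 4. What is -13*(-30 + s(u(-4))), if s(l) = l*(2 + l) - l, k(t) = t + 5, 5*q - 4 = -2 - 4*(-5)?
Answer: 4368/25 ≈ 174.72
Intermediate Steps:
q = 22/5 (q = ⅘ + (-2 - 4*(-5))/5 = ⅘ + (-2 + 20)/5 = ⅘ + (⅕)*18 = ⅘ + 18/5 = 22/5 ≈ 4.4000)
k(t) = 5 + t
u(j) = -23/5 (u(j) = 22/5 - (5 + 4) = 22/5 - 1*9 = 22/5 - 9 = -23/5)
s(l) = -l + l*(2 + l)
-13*(-30 + s(u(-4))) = -13*(-30 - 23*(1 - 23/5)/5) = -13*(-30 - 23/5*(-18/5)) = -13*(-30 + 414/25) = -13*(-336/25) = 4368/25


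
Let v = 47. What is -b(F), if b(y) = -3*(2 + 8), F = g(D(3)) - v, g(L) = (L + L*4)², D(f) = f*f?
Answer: 30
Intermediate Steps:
D(f) = f²
g(L) = 25*L² (g(L) = (L + 4*L)² = (5*L)² = 25*L²)
F = 1978 (F = 25*(3²)² - 1*47 = 25*9² - 47 = 25*81 - 47 = 2025 - 47 = 1978)
b(y) = -30 (b(y) = -3*10 = -30)
-b(F) = -1*(-30) = 30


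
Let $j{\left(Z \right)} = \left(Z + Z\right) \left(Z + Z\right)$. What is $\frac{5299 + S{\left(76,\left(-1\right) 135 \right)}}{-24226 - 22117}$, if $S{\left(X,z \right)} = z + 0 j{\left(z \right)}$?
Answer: $- \frac{5164}{46343} \approx -0.11143$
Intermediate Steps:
$j{\left(Z \right)} = 4 Z^{2}$ ($j{\left(Z \right)} = 2 Z 2 Z = 4 Z^{2}$)
$S{\left(X,z \right)} = z$ ($S{\left(X,z \right)} = z + 0 \cdot 4 z^{2} = z + 0 = z$)
$\frac{5299 + S{\left(76,\left(-1\right) 135 \right)}}{-24226 - 22117} = \frac{5299 - 135}{-24226 - 22117} = \frac{5299 - 135}{-46343} = 5164 \left(- \frac{1}{46343}\right) = - \frac{5164}{46343}$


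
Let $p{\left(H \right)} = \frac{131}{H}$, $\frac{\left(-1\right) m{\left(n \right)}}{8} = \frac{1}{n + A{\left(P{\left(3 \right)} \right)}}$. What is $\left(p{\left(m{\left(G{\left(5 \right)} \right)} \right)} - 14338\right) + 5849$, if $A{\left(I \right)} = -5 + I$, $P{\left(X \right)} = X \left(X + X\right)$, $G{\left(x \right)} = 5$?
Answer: $- \frac{35135}{4} \approx -8783.8$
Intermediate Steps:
$P{\left(X \right)} = 2 X^{2}$ ($P{\left(X \right)} = X 2 X = 2 X^{2}$)
$m{\left(n \right)} = - \frac{8}{13 + n}$ ($m{\left(n \right)} = - \frac{8}{n - \left(5 - 2 \cdot 3^{2}\right)} = - \frac{8}{n + \left(-5 + 2 \cdot 9\right)} = - \frac{8}{n + \left(-5 + 18\right)} = - \frac{8}{n + 13} = - \frac{8}{13 + n}$)
$\left(p{\left(m{\left(G{\left(5 \right)} \right)} \right)} - 14338\right) + 5849 = \left(\frac{131}{\left(-8\right) \frac{1}{13 + 5}} - 14338\right) + 5849 = \left(\frac{131}{\left(-8\right) \frac{1}{18}} - 14338\right) + 5849 = \left(\frac{131}{- \frac{4}{9}} - 14338\right) + 5849 = \left(131 \left(- \frac{9}{4}\right) - 14338\right) + 5849 = \left(- \frac{1179}{4} - 14338\right) + 5849 = - \frac{58531}{4} + 5849 = - \frac{35135}{4}$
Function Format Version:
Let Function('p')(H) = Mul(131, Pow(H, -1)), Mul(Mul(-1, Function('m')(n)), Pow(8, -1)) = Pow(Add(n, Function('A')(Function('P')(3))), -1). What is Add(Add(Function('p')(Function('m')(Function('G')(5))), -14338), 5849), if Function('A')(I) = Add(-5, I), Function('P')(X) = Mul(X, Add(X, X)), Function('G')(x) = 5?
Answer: Rational(-35135, 4) ≈ -8783.8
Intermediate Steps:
Function('P')(X) = Mul(2, Pow(X, 2)) (Function('P')(X) = Mul(X, Mul(2, X)) = Mul(2, Pow(X, 2)))
Function('m')(n) = Mul(-8, Pow(Add(13, n), -1)) (Function('m')(n) = Mul(-8, Pow(Add(n, Add(-5, Mul(2, Pow(3, 2)))), -1)) = Mul(-8, Pow(Add(n, Add(-5, Mul(2, 9))), -1)) = Mul(-8, Pow(Add(n, Add(-5, 18)), -1)) = Mul(-8, Pow(Add(n, 13), -1)) = Mul(-8, Pow(Add(13, n), -1)))
Add(Add(Function('p')(Function('m')(Function('G')(5))), -14338), 5849) = Add(Add(Mul(131, Pow(Mul(-8, Pow(Add(13, 5), -1)), -1)), -14338), 5849) = Add(Add(Mul(131, Pow(Mul(-8, Pow(18, -1)), -1)), -14338), 5849) = Add(Add(Mul(131, Pow(Mul(-8, Rational(1, 18)), -1)), -14338), 5849) = Add(Add(Mul(131, Pow(Rational(-4, 9), -1)), -14338), 5849) = Add(Add(Mul(131, Rational(-9, 4)), -14338), 5849) = Add(Add(Rational(-1179, 4), -14338), 5849) = Add(Rational(-58531, 4), 5849) = Rational(-35135, 4)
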